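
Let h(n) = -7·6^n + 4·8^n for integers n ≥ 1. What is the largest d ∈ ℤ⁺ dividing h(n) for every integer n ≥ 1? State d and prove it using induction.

Computing the first values: h(1) = -10 and h(2) = 4; gcd(-10, 4) = 2, so d ≤ 2.
We prove 2 | -7·6^n + 4·8^n for all n ≥ 1 by induction on n.
Base case (n = 1): h(1) = -10 = 2·(-5), so 2 | h(1).
Suppose the result is true for n = p, i.e. 2 | h(p). Then
h(p+1) − 8·h(p) = (-7·6^(p+1) + 4·8^(p+1)) − 8·(-7·6^p + 4·8^p) = (-7)·6^p·(6 − 8) = (14)·6^p. Since 2 | h(p) by the inductive hypothesis, 2 | 8·h(p); and 2 | 14 since 14 = 2·7. Therefore 2 | h(p+1).
Hence, by induction on n, the claim holds for every n ≥ 1.
Therefore the largest such d is 2.

d = 2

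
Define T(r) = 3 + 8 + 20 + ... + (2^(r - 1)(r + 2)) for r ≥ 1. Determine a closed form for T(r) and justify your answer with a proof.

T(r) = 2^r(r + 1) - 1

We claim T(r) = 2^r(r + 1) - 1 for all r ≥ 1.
Base case (r = 1): T(1) = 3, and the closed form gives 3. They agree.
Inductive step: suppose the statement holds for some j ≥ 1, so T(j) = 2^j(j + 1) - 1.
Then T(j+1) = T(j) + (2^j(j + 3)) = (2^j(j + 1) - 1) + (2^j(j + 3)).
Simplifying, T(j+1) = 2^(j + 1)j + 2^(j + 2) - 1 = 2^(j+1)((j+1) + 1) - 1,
which is the closed form with r = j+1.
This completes the induction.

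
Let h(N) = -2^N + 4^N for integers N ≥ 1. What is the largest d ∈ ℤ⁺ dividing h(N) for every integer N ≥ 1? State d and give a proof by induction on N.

d = 2

Computing the first values: h(1) = 2 and h(2) = 12; gcd(2, 12) = 2, so d ≤ 2.
We prove 2 | -2^N + 4^N for all N ≥ 1 by induction on N.
Base case (N = 1): h(1) = 2 = 2·(1), so 2 | h(1).
For the inductive step, assume it holds for an arbitrary j ≥ 1, i.e. 2 | h(j). Then
4^{j+1} − 2^{j+1} = 4·4^j − 2·2^j = 4·(4^j − 2^j) + (2)·2^j. The first term is divisible by 2 by the inductive hypothesis, and the second term (2)·2^j is divisible by 2 since 2 | 2. Hence 2 | h(j+1).
By the principle of mathematical induction, the result holds for all N ≥ 1.
Therefore the largest such d is 2.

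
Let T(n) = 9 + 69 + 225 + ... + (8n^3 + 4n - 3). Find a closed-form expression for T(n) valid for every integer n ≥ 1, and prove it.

T(n) = n(2n^3 + 4n^2 + 4n - 1)

We claim T(n) = n(2n^3 + 4n^2 + 4n - 1) for all n ≥ 1.
Base step (n = 1): T(1) = 9, and the closed form gives 9. They agree.
Suppose the result is true for n = r, so T(r) = r(2r^3 + 4r^2 + 4r - 1).
Then T(r+1) = T(r) + (4r + 8(r + 1)^3 + 1) = (r(2r^3 + 4r^2 + 4r - 1)) + (4r + 8(r + 1)^3 + 1).
Simplifying, T(r+1) = (r + 1)(2r^3 + 10r^2 + 18r + 9) = (r+1)(2(r+1)^3 + 4(r+1)^2 + 4(r+1) - 1),
which is the closed form with n = r+1.
By induction, the statement is established for all n ≥ 1.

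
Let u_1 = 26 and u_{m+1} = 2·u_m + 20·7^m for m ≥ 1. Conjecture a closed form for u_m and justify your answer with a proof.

Computing the first terms: u_1 = 26, u_2 = 192, u_3 = 1364. This suggests u_m = -2^m + 4·7^m.
Base step (m = 1): the formula gives 26 = 26 = u_1.
For the inductive step, assume it holds for an arbitrary r ≥ 1, so u_r = -2^r + 4·7^r.
Then u_{r+1} = 2·u_r + 20·7^r = 2·(-2^r + 4·7^r) + 20·7^r = -2^(r + 1) + 4·7^(r + 1),
which is the claimed formula at m = r+1.
This completes the induction.

u_m = -2^m + 4·7^m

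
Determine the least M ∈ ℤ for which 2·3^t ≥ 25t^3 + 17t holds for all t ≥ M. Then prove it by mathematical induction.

M = 8

At t = 7: 4374 < 8694, so the inequality fails and M ≥ 8. We prove 2·3^t ≥ 25t^3 + 17t for all t ≥ 8.
Base case (t = 8): 2·3^t = 13122 and 25t^3 + 17t = 12936, so 13122 ≥ 12936.
Suppose the result is true for t = m, so 2·3^m ≥ 25m^3 + 17m.
Then 2·3^(m + 1) = 3·(2·3^m) ≥ 3·(25m^3 + 17m).
Also, for m ≥ 8 we have 3·(25m^3 + 17m) ≥ 25(m+1)^3 + 17(m+1), since 3·(25m^3 + 17m) − (25(m+1)^3 + 17(m+1)) = 50m^3 - 75m^2 - 41m - 42, which is nonnegative for all m ≥ 8.
Combining, 2·3^(m + 1) ≥ 25(m+1)^3 + 17(m+1).
By the principle of mathematical induction, the result holds for all t ≥ 8.
Hence the smallest such M is 8.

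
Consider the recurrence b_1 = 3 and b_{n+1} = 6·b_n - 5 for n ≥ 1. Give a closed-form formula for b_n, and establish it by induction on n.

b_n = 2·6^(n - 1) + 1

Computing the first terms: b_1 = 3, b_2 = 13, b_3 = 73. This suggests b_n = 2·6^(n - 1) + 1.
When n = 1: the formula gives 3 = 3 = b_1.
Inductive step: assume the claim holds for n = k, so b_k = 2·6^(k - 1) + 1.
Then b_{k+1} = 6·b_k - 5 = 6·(2·6^(k - 1) + 1) - 5 = 2·6^k + 1 = 2·6^((k+1) - 1) + 1,
which is the claimed formula at n = k+1.
By induction, the statement is established for all n ≥ 1.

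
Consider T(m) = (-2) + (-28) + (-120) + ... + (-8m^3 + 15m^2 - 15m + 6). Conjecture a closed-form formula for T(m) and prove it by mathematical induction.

We claim T(m) = -m(2m - 1)(m^2 + 1) for all m ≥ 1.
When m = 1: T(1) = -2, and the closed form gives -2. They agree.
Suppose the result is true for m = k, so T(k) = k(-2k^3 + k^2 - 2k + 1).
Then T(k+1) = T(k) + (-8k^3 - 9k^2 - 9k - 2) = (k(-2k^3 + k^2 - 2k + 1)) + (-8k^3 - 9k^2 - 9k - 2).
Simplifying, T(k+1) = -(k + 1)(2k + 1)(k^2 + 2k + 2) = -(k+1)(2(k+1) - 1)((k+1)^2 + 1),
which is the closed form with m = k+1.
This completes the induction.

T(m) = -m(2m - 1)(m^2 + 1)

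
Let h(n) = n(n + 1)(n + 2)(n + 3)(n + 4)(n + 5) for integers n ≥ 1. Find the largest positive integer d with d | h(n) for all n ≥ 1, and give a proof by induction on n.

d = 720

Computing the first values: h(1) = 720 and h(2) = 5040; gcd(720, 5040) = 720, so d ≤ 720.
We prove 720 | n(n + 1)(n + 2)(n + 3)(n + 4)(n + 5) for all n ≥ 1 by induction on n.
When n = 1: h(1) = 720 = 720·(1), so 720 | h(1).
Inductive step: assume the claim holds for n = r, i.e. 720 | h(r). Then
h(r+1) − h(r) = (r+1)·(r+2)·(r+3)·(r+4)·(r+5)·(r+6) − r·(r+1)·(r+2)·(r+3)·(r+4)·(r+5) = (r+1)·(r+2)·(r+3)·(r+4)·(r+5)·[(r+6) − r] = 6·(r+1)·(r+2)·(r+3)·(r+4)·(r+5). The product of 5 consecutive integers is divisible by (5)! = 120, so h(r+1) − h(r) is divisible by 6·120 = 720. By the inductive hypothesis 720 | h(r), hence 720 | h(r+1).
This completes the induction.
Therefore the largest such d is 720.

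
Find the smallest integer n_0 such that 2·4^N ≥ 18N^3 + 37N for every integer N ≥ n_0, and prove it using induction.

n_0 = 6

At N = 5: 2048 < 2435, so the inequality fails and n_0 ≥ 6. We prove 2·4^N ≥ 18N^3 + 37N for all N ≥ 6.
For the base case N = 6: 2·4^N = 8192 and 18N^3 + 37N = 4110, so 8192 ≥ 4110.
Inductive step: assume the claim holds for N = k, so 2·4^k ≥ 18k^3 + 37k.
Then 2·4^(k + 1) = 4·(2·4^k) ≥ 4·(18k^3 + 37k).
Also, for k ≥ 6 we have 4·(18k^3 + 37k) ≥ 18(k+1)^3 + 37(k+1), since 4·(18k^3 + 37k) − (18(k+1)^3 + 37(k+1)) = 54k^3 - 54k^2 + 57k - 55, which is nonnegative for all k ≥ 6.
Combining, 2·4^(k + 1) ≥ 18(k+1)^3 + 37(k+1).
By the principle of mathematical induction, the result holds for all N ≥ 6.
Hence the smallest such n_0 is 6.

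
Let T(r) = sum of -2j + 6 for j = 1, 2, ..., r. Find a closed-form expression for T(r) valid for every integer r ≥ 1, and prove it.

We claim T(r) = -r(r - 5) for all r ≥ 1.
For the base case r = 1: T(1) = 4, and the closed form gives 4. They agree.
Suppose the result is true for r = j, so T(j) = j(-j + 5).
Then T(j+1) = T(j) + (-2j + 4) = (j(-j + 5)) + (-2j + 4).
Simplifying, T(j+1) = -(j - 4)(j + 1) = -(j+1)((j+1) - 5),
which is the closed form with r = j+1.
Hence, by induction on r, the claim holds for every r ≥ 1.

T(r) = -r(r - 5)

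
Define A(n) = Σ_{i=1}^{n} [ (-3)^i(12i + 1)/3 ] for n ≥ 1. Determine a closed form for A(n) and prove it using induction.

A(n) = (-3)^n(3n + 1) - 1

We claim A(n) = (-3)^n(3n + 1) - 1 for all n ≥ 1.
Base case (n = 1): A(1) = -13, and the closed form gives -13. They agree.
Inductive step: suppose the statement holds for some i ≥ 1, so A(i) = (-3)^i(3i + 1) - 1.
Then A(i+1) = A(i) + ((-3)^i(-12i - 13)) = ((-3)^i(3i + 1) - 1) + ((-3)^i(-12i - 13)).
Simplifying, A(i+1) = -9(-3)^i·i - 12(-3)^i - 1 = (-3)^(i+1)(3(i+1) + 1) - 1,
which is the closed form with n = i+1.
This completes the induction.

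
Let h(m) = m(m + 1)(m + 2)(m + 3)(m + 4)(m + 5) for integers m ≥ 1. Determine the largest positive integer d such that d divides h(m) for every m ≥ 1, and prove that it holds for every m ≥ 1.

d = 720

Computing the first values: h(1) = 720 and h(2) = 5040; gcd(720, 5040) = 720, so d ≤ 720.
We prove 720 | m(m + 1)(m + 2)(m + 3)(m + 4)(m + 5) for all m ≥ 1 by induction on m.
When m = 1: h(1) = 720 = 720·(1), so 720 | h(1).
For the inductive step, assume it holds for an arbitrary j ≥ 1, i.e. 720 | h(j). Then
h(j+1) − h(j) = (j+1)·(j+2)·(j+3)·(j+4)·(j+5)·(j+6) − j·(j+1)·(j+2)·(j+3)·(j+4)·(j+5) = (j+1)·(j+2)·(j+3)·(j+4)·(j+5)·[(j+6) − j] = 6·(j+1)·(j+2)·(j+3)·(j+4)·(j+5). The product of 5 consecutive integers is divisible by (5)! = 120, so h(j+1) − h(j) is divisible by 6·120 = 720. By the inductive hypothesis 720 | h(j), hence 720 | h(j+1).
By the principle of mathematical induction, the result holds for all m ≥ 1.
Therefore the largest such d is 720.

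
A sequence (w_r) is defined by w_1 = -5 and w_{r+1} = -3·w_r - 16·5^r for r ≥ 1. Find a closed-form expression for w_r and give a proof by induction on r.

Computing the first terms: w_1 = -5, w_2 = -65, w_3 = -205. This suggests w_r = 5(-3)^(r - 1) - 2·5^r.
For the base case r = 1: the formula gives -5 = -5 = w_1.
Inductive step: assume the claim holds for r = p, so w_p = 5(-3)^(p - 1) - 2·5^p.
Then w_{p+1} = -3·w_p - 16·5^p = -3·(5(-3)^(p - 1) - 2·5^p) - 16·5^p = 5(-3)^p - 2·5^(p + 1) = 5(-3)^((p+1) - 1) - 2·5^(p+1),
which is the claimed formula at r = p+1.
By the principle of mathematical induction, the result holds for all r ≥ 1.

w_r = 5(-3)^(r - 1) - 2·5^r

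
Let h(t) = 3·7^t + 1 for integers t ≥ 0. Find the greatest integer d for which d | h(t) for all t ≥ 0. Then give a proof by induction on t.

Computing the first values: h(0) = 4 and h(1) = 22; gcd(4, 22) = 2, so d ≤ 2.
We prove 2 | 3·7^t + 1 for all t ≥ 0 by induction on t.
For the base case t = 0: h(0) = 4 = 2·(2), so 2 | h(0).
Suppose the result is true for t = j, i.e. 2 | h(j). Then
h(j+1) = 3·7^(j+1) + 1 = 7·(3·7^j + 1) - 6 = 7·h(j) - 6. The first term is divisible by 2 by the inductive hypothesis, and -6 is divisible by 2. Hence 2 | h(j+1).
By induction, the statement is established for all t ≥ 0.
Therefore the largest such d is 2.

d = 2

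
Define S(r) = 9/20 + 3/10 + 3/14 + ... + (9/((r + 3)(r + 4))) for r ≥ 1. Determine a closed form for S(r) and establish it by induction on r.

S(r) = 9r/(4(r + 4))

We claim S(r) = 9r/(4(r + 4)) for all r ≥ 1.
Base case (r = 1): S(1) = 9/20, and the closed form gives 9/20. They agree.
Inductive step: assume the claim holds for r = k, so S(k) = 9k/(4(k + 4)).
Then S(k+1) = S(k) + (9/((k + 4)(k + 5))) = (9k/(4(k + 4))) + (9/((k + 4)(k + 5))).
Simplifying, S(k+1) = 9(k + 1)/(4(k + 5)) = 9(k+1)/(4((k+1) + 4)),
which is the closed form with r = k+1.
By induction, the statement is established for all r ≥ 1.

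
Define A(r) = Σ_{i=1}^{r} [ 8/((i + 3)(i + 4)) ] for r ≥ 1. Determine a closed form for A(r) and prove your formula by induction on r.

We claim A(r) = 2r/(r + 4) for all r ≥ 1.
Base case (r = 1): A(1) = 2/5, and the closed form gives 2/5. They agree.
Suppose the result is true for r = i, so A(i) = 2i/(i + 4).
Then A(i+1) = A(i) + (8/((i + 4)(i + 5))) = (2i/(i + 4)) + (8/((i + 4)(i + 5))).
Simplifying, A(i+1) = 2(i + 1)/(i + 5) = 2(i+1)/((i+1) + 4),
which is the closed form with r = i+1.
By induction, the statement is established for all r ≥ 1.

A(r) = 2r/(r + 4)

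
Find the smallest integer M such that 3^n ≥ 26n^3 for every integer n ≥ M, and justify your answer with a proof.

At n = 8: 6561 < 13312, so the inequality fails and M ≥ 9. We prove 3^n ≥ 26n^3 for all n ≥ 9.
For the base case n = 9: 3^n = 19683 and 26n^3 = 18954, so 19683 ≥ 18954.
Inductive step: suppose the statement holds for some m ≥ 9, so 3^m ≥ 26m^3.
Then 3^(m + 1) = 3·(3^m) ≥ 3·(26m^3).
Also, for m ≥ 9 we have 3·(26m^3) ≥ 26(m+1)^3, since 3 ≥ (1 + 1/m)^3 for all m ≥ 9.
Combining, 3^(m + 1) ≥ 26(m+1)^3.
By the principle of mathematical induction, the result holds for all n ≥ 9.
Hence the smallest such M is 9.

M = 9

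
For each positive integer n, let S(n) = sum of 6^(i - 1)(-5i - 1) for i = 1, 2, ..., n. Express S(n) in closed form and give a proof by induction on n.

We claim S(n) = -6^n·n for all n ≥ 1.
Base step (n = 1): S(1) = -6, and the closed form gives -6. They agree.
For the inductive step, assume it holds for an arbitrary i ≥ 1, so S(i) = -6^i·i.
Then S(i+1) = S(i) + (6^i(-5i - 6)) = (-6^i·i) + (6^i(-5i - 6)).
Simplifying, S(i+1) = 6^(i + 1)(-i - 1) = -6^(i+1)·(i+1),
which is the closed form with n = i+1.
By the principle of mathematical induction, the result holds for all n ≥ 1.

S(n) = -6^n·n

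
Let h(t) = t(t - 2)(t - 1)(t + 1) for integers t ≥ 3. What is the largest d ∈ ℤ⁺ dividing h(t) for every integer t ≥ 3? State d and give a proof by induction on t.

d = 24

Computing the first values: h(3) = 24 and h(4) = 120; gcd(24, 120) = 24, so d ≤ 24.
We prove 24 | t(t - 2)(t - 1)(t + 1) for all t ≥ 3 by induction on t.
When t = 3: h(3) = 24 = 24·(1), so 24 | h(3).
Suppose the result is true for t = m, i.e. 24 | h(m). Then
h(m+1) − h(m) = (m-1)·m·(m+1)·(m+2) − (m-2)·(m-1)·m·(m+1) = (m-1)·m·(m+1)·[(m+2) − (m-2)] = 4·(m-1)·m·(m+1). The product of 3 consecutive integers is divisible by (3)! = 6, so h(m+1) − h(m) is divisible by 4·6 = 24. By the inductive hypothesis 24 | h(m), hence 24 | h(m+1).
By the principle of mathematical induction, the result holds for all t ≥ 3.
Therefore the largest such d is 24.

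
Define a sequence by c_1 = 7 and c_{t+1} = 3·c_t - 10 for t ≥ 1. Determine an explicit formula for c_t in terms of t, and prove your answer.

c_t = 2·3^(t - 1) + 5

Computing the first terms: c_1 = 7, c_2 = 11, c_3 = 23. This suggests c_t = 2·3^(t - 1) + 5.
For the base case t = 1: the formula gives 7 = 7 = c_1.
Inductive step: suppose the statement holds for some k ≥ 1, so c_k = 2·3^(k - 1) + 5.
Then c_{k+1} = 3·c_k - 10 = 3·(2·3^(k - 1) + 5) - 10 = 2·3^k + 5 = 2·3^((k+1) - 1) + 5,
which is the claimed formula at t = k+1.
By the principle of mathematical induction, the result holds for all t ≥ 1.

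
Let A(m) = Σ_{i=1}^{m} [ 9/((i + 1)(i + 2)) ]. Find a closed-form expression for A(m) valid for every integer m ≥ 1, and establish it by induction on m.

We claim A(m) = 9m/(2(m + 2)) for all m ≥ 1.
When m = 1: A(1) = 3/2, and the closed form gives 3/2. They agree.
Inductive step: assume the claim holds for m = i, so A(i) = 9i/(2(i + 2)).
Then A(i+1) = A(i) + (9/((i + 2)(i + 3))) = (9i/(2(i + 2))) + (9/((i + 2)(i + 3))).
Simplifying, A(i+1) = 9(i + 1)/(2(i + 3)) = 9(i+1)/(2((i+1) + 2)),
which is the closed form with m = i+1.
This completes the induction.

A(m) = 9m/(2(m + 2))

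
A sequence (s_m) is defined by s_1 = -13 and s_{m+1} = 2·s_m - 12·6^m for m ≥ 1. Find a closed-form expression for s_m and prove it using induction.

Computing the first terms: s_1 = -13, s_2 = -98, s_3 = -628. This suggests s_m = 5·2^(m - 1) - 3·6^m.
Base case (m = 1): the formula gives -13 = -13 = s_1.
For the inductive step, assume it holds for an arbitrary i ≥ 1, so s_i = 5·2^(i - 1) - 3·6^i.
Then s_{i+1} = 2·s_i - 12·6^i = 2·(5·2^(i - 1) - 3·6^i) - 12·6^i = 5·2^i - 3·6^(i + 1) = 5·2^((i+1) - 1) - 3·6^(i+1),
which is the claimed formula at m = i+1.
By the principle of mathematical induction, the result holds for all m ≥ 1.

s_m = 5·2^(m - 1) - 3·6^m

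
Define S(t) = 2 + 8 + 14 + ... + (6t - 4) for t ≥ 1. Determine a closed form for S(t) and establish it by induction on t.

S(t) = t(3t - 1)

We claim S(t) = t(3t - 1) for all t ≥ 1.
Base step (t = 1): S(1) = 2, and the closed form gives 2. They agree.
Suppose the result is true for t = r, so S(r) = r(3r - 1).
Then S(r+1) = S(r) + (6r + 2) = (r(3r - 1)) + (6r + 2).
Simplifying, S(r+1) = (r + 1)(3r + 2) = (r+1)(3(r+1) - 1),
which is the closed form with t = r+1.
This completes the induction.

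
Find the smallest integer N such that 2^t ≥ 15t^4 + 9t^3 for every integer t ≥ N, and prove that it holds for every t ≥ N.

At t = 21: 2097152 < 3000564, so the inequality fails and N ≥ 22. We prove 2^t ≥ 15t^4 + 9t^3 for all t ≥ 22.
Base step (t = 22): 2^t = 4194304 and 15t^4 + 9t^3 = 3609672, so 4194304 ≥ 3609672.
Inductive step: assume the claim holds for t = k, so 2^k ≥ 15k^4 + 9k^3.
Then 2^(k + 1) = 2·(2^k) ≥ 2·(15k^4 + 9k^3).
Also, for k ≥ 22 we have 2·(15k^4 + 9k^3) ≥ 15(k+1)^4 + 9(k+1)^3, since 2·(15k^4 + 9k^3) − (15(k+1)^4 + 9(k+1)^3) = 15k^4 - 51k^3 - 117k^2 - 87k - 24, which is nonnegative for all k ≥ 22.
Combining, 2^(k + 1) ≥ 15(k+1)^4 + 9(k+1)^3.
By induction, the statement is established for all t ≥ 22.
Hence the smallest such N is 22.

N = 22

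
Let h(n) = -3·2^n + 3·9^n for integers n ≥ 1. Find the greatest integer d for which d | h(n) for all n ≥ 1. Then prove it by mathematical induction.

Computing the first values: h(1) = 21 and h(2) = 231; gcd(21, 231) = 21, so d ≤ 21.
We prove 21 | -3·2^n + 3·9^n for all n ≥ 1 by induction on n.
Base step (n = 1): h(1) = 21 = 21·(1), so 21 | h(1).
Suppose the result is true for n = k, i.e. 21 | h(k). Then
h(k+1) − 9·h(k) = (-3·2^(k+1) + 3·9^(k+1)) − 9·(-3·2^k + 3·9^k) = (-3)·2^k·(2 − 9) = (21)·2^k. Since 21 | h(k) by the inductive hypothesis, 21 | 9·h(k); and 21 | 21 since 21 = 21·1. Therefore 21 | h(k+1).
Hence, by induction on n, the claim holds for every n ≥ 1.
Therefore the largest such d is 21.

d = 21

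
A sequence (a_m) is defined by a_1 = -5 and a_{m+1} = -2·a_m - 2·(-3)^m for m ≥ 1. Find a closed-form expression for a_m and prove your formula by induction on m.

Computing the first terms: a_1 = -5, a_2 = 16, a_3 = -50. This suggests a_m = (-2)^(m - 1) + 2(-3)^m.
For the base case m = 1: the formula gives -5 = -5 = a_1.
Suppose the result is true for m = r, so a_r = (-2)^(r - 1) + 2(-3)^r.
Then a_{r+1} = -2·a_r - 2·(-3)^r = -2·((-2)^(r - 1) + 2(-3)^r) - 2·(-3)^r = (-2)^r + 2(-3)^(r + 1) = (-2)^((r+1) - 1) + 2(-3)^(r+1),
which is the claimed formula at m = r+1.
By induction, the statement is established for all m ≥ 1.

a_m = (-2)^(m - 1) + 2(-3)^m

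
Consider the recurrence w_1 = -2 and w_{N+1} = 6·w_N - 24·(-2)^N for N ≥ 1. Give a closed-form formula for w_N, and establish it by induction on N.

Computing the first terms: w_1 = -2, w_2 = 36, w_3 = 120. This suggests w_N = 3(-2)^N + 4·6^(N - 1).
For the base case N = 1: the formula gives -2 = -2 = w_1.
Inductive step: assume the claim holds for N = r, so w_r = 3(-2)^r + 4·6^(r - 1).
Then w_{r+1} = 6·w_r - 24·(-2)^r = 6·(3(-2)^r + 4·6^(r - 1)) - 24·(-2)^r = 3(-2)^(r + 1) + 4·6^r = 3(-2)^(r+1) + 4·6^((r+1) - 1),
which is the claimed formula at N = r+1.
Hence, by induction on N, the claim holds for every N ≥ 1.

w_N = 3(-2)^N + 4·6^(N - 1)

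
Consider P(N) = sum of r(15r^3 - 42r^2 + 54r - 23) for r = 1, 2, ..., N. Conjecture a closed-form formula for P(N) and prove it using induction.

P(N) = N(N + 1)(3N^3 - 6N^2 + 8N - 3)

We claim P(N) = N(N + 1)(3N^3 - 6N^2 + 8N - 3) for all N ≥ 1.
Base case (N = 1): P(1) = 4, and the closed form gives 4. They agree.
For the inductive step, assume it holds for an arbitrary r ≥ 1, so P(r) = r(3r^4 - 3r^3 + 2r^2 + 5r - 3).
Then P(r+1) = P(r) + (15r^4 + 18r^3 + 18r^2 + 19r + 4) = (r(3r^4 - 3r^3 + 2r^2 + 5r - 3)) + (15r^4 + 18r^3 + 18r^2 + 19r + 4).
Simplifying, P(r+1) = (r + 1)(r + 2)(3r^3 + 3r^2 + 5r + 2) = (r+1)((r+1) + 1)(3(r+1)^3 - 6(r+1)^2 + 8(r+1) - 3),
which is the closed form with N = r+1.
Hence, by induction on N, the claim holds for every N ≥ 1.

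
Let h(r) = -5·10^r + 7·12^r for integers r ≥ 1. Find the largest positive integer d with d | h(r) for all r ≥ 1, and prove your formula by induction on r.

Computing the first values: h(1) = 34 and h(2) = 508; gcd(34, 508) = 2, so d ≤ 2.
We prove 2 | -5·10^r + 7·12^r for all r ≥ 1 by induction on r.
Base step (r = 1): h(1) = 34 = 2·(17), so 2 | h(1).
For the inductive step, assume it holds for an arbitrary k ≥ 1, i.e. 2 | h(k). Then
h(k+1) − 12·h(k) = (-5·10^(k+1) + 7·12^(k+1)) − 12·(-5·10^k + 7·12^k) = (-5)·10^k·(10 − 12) = (10)·10^k. Since 2 | h(k) by the inductive hypothesis, 2 | 12·h(k); and 2 | 10 since 10 = 2·5. Therefore 2 | h(k+1).
This completes the induction.
Therefore the largest such d is 2.

d = 2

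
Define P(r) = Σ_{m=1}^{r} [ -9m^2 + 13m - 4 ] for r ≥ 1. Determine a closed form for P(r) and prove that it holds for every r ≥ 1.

P(r) = -r(r - 1)(3r + 1)

We claim P(r) = -r(r - 1)(3r + 1) for all r ≥ 1.
For the base case r = 1: P(1) = 0, and the closed form gives 0. They agree.
For the inductive step, assume it holds for an arbitrary m ≥ 1, so P(m) = m(-3m^2 + 2m + 1).
Then P(m+1) = P(m) + (m(-9m - 5)) = (m(-3m^2 + 2m + 1)) + (m(-9m - 5)).
Simplifying, P(m+1) = -m(m + 1)(3m + 4) = -(m+1)((m+1) - 1)(3(m+1) + 1),
which is the closed form with r = m+1.
By the principle of mathematical induction, the result holds for all r ≥ 1.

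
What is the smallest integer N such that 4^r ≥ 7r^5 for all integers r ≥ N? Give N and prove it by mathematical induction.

At r = 9: 262144 < 413343, so the inequality fails and N ≥ 10. We prove 4^r ≥ 7r^5 for all r ≥ 10.
For the base case r = 10: 4^r = 1048576 and 7r^5 = 700000, so 1048576 ≥ 700000.
For the inductive step, assume it holds for an arbitrary j ≥ 10, so 4^j ≥ 7j^5.
Then 4^(j + 1) = 4·(4^j) ≥ 4·(7j^5).
Also, for j ≥ 10 we have 4·(7j^5) ≥ 7(j+1)^5, since 4 ≥ (1 + 1/j)^5 for all j ≥ 10.
Combining, 4^(j + 1) ≥ 7(j+1)^5.
Hence, by induction on r, the claim holds for every r ≥ 10.
Hence the smallest such N is 10.

N = 10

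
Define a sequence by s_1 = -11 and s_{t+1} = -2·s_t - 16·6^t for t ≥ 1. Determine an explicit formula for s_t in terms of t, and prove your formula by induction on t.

s_t = (-2)^(t - 1) - 2·6^t

Computing the first terms: s_1 = -11, s_2 = -74, s_3 = -428. This suggests s_t = (-2)^(t - 1) - 2·6^t.
Base case (t = 1): the formula gives -11 = -11 = s_1.
Inductive step: assume the claim holds for t = r, so s_r = (-2)^(r - 1) - 2·6^r.
Then s_{r+1} = -2·s_r - 16·6^r = -2·((-2)^(r - 1) - 2·6^r) - 16·6^r = (-2)^r - 2·6^(r + 1) = (-2)^((r+1) - 1) - 2·6^(r+1),
which is the claimed formula at t = r+1.
This completes the induction.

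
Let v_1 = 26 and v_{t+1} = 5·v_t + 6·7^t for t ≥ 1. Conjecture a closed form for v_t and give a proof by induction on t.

Computing the first terms: v_1 = 26, v_2 = 172, v_3 = 1154. This suggests v_t = 5^t + 3·7^t.
For the base case t = 1: the formula gives 26 = 26 = v_1.
Inductive step: suppose the statement holds for some m ≥ 1, so v_m = 5^m + 3·7^m.
Then v_{m+1} = 5·v_m + 6·7^m = 5·(5^m + 3·7^m) + 6·7^m = 5^(m + 1) + 3·7^(m + 1),
which is the claimed formula at t = m+1.
By the principle of mathematical induction, the result holds for all t ≥ 1.

v_t = 5^t + 3·7^t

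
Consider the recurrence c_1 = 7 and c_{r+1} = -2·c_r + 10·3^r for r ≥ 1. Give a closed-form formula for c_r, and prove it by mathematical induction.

Computing the first terms: c_1 = 7, c_2 = 16, c_3 = 58. This suggests c_r = (-2)^(r - 1) + 2·3^r.
For the base case r = 1: the formula gives 7 = 7 = c_1.
Suppose the result is true for r = k, so c_k = (-2)^(k - 1) + 2·3^k.
Then c_{k+1} = -2·c_k + 10·3^k = -2·((-2)^(k - 1) + 2·3^k) + 10·3^k = (-2)^k + 2·3^(k + 1) = (-2)^((k+1) - 1) + 2·3^(k+1),
which is the claimed formula at r = k+1.
By the principle of mathematical induction, the result holds for all r ≥ 1.

c_r = (-2)^(r - 1) + 2·3^r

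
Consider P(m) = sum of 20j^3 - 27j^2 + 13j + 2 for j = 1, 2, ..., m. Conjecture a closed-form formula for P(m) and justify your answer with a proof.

We claim P(m) = m(5m^3 + m^2 - 2m + 4) for all m ≥ 1.
Base step (m = 1): P(1) = 8, and the closed form gives 8. They agree.
For the inductive step, assume it holds for an arbitrary j ≥ 1, so P(j) = j(5j^3 + j^2 - 2j + 4).
Then P(j+1) = P(j) + (20j^3 + 33j^2 + 19j + 8) = (j(5j^3 + j^2 - 2j + 4)) + (20j^3 + 33j^2 + 19j + 8).
Simplifying, P(j+1) = (j + 1)(5j^3 + 16j^2 + 15j + 8) = (j+1)(5(j+1)^3 + (j+1)^2 - 2(j+1) + 4),
which is the closed form with m = j+1.
This completes the induction.

P(m) = m(5m^3 + m^2 - 2m + 4)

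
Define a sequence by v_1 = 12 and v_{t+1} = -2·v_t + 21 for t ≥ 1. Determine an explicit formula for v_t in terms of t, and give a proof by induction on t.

Computing the first terms: v_1 = 12, v_2 = -3, v_3 = 27. This suggests v_t = 5(-2)^(t - 1) + 7.
For the base case t = 1: the formula gives 12 = 12 = v_1.
For the inductive step, assume it holds for an arbitrary p ≥ 1, so v_p = 5(-2)^(p - 1) + 7.
Then v_{p+1} = -2·v_p + 21 = -2·(5(-2)^(p - 1) + 7) + 21 = 5(-2)^p + 7 = 5(-2)^((p+1) - 1) + 7,
which is the claimed formula at t = p+1.
By the principle of mathematical induction, the result holds for all t ≥ 1.

v_t = 5(-2)^(t - 1) + 7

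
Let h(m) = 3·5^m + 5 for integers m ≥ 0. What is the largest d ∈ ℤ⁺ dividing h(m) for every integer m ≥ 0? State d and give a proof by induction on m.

d = 4

Computing the first values: h(0) = 8 and h(1) = 20; gcd(8, 20) = 4, so d ≤ 4.
We prove 4 | 3·5^m + 5 for all m ≥ 0 by induction on m.
Base case (m = 0): h(0) = 8 = 4·(2), so 4 | h(0).
Suppose the result is true for m = i, i.e. 4 | h(i). Then
h(i+1) = 3·5^(i+1) + 5 = 5·(3·5^i + 5) - 20 = 5·h(i) - 20. The first term is divisible by 4 by the inductive hypothesis, and -20 is divisible by 4. Hence 4 | h(i+1).
This completes the induction.
Therefore the largest such d is 4.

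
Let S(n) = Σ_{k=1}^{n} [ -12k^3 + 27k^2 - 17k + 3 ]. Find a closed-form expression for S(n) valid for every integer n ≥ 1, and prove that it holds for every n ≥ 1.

We claim S(n) = -n(3n^3 - 3n^2 - 2n + 1) for all n ≥ 1.
For the base case n = 1: S(1) = 1, and the closed form gives 1. They agree.
Inductive step: suppose the statement holds for some k ≥ 1, so S(k) = k(-3k^3 + 3k^2 + 2k - 1).
Then S(k+1) = S(k) + (-12k^3 - 9k^2 + k + 1) = (k(-3k^3 + 3k^2 + 2k - 1)) + (-12k^3 - 9k^2 + k + 1).
Simplifying, S(k+1) = -(k + 1)(3k^3 + 6k^2 + k - 1) = -(k+1)(3(k+1)^3 - 3(k+1)^2 - 2(k+1) + 1),
which is the closed form with n = k+1.
Hence, by induction on n, the claim holds for every n ≥ 1.

S(n) = -n(3n^3 - 3n^2 - 2n + 1)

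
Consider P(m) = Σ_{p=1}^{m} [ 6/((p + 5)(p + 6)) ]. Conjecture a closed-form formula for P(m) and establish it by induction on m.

P(m) = m/(m + 6)

We claim P(m) = m/(m + 6) for all m ≥ 1.
Base case (m = 1): P(1) = 1/7, and the closed form gives 1/7. They agree.
Inductive step: assume the claim holds for m = p, so P(p) = p/(p + 6).
Then P(p+1) = P(p) + (6/((p + 6)(p + 7))) = (p/(p + 6)) + (6/((p + 6)(p + 7))).
Simplifying, P(p+1) = (p + 1)/(p + 7) = (p+1)/((p+1) + 6),
which is the closed form with m = p+1.
Hence, by induction on m, the claim holds for every m ≥ 1.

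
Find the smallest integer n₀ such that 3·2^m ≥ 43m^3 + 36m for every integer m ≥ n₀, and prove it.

At m = 15: 98304 < 145665, so the inequality fails and n₀ ≥ 16. We prove 3·2^m ≥ 43m^3 + 36m for all m ≥ 16.
Base case (m = 16): 3·2^m = 196608 and 43m^3 + 36m = 176704, so 196608 ≥ 176704.
Inductive step: suppose the statement holds for some r ≥ 16, so 3·2^r ≥ 43r^3 + 36r.
Then 3·2^(r + 1) = 2·(3·2^r) ≥ 2·(43r^3 + 36r).
Also, for r ≥ 16 we have 2·(43r^3 + 36r) ≥ 43(r+1)^3 + 36(r+1), since 2·(43r^3 + 36r) − (43(r+1)^3 + 36(r+1)) = 43r^3 - 129r^2 - 93r - 79, which is nonnegative for all r ≥ 16.
Combining, 3·2^(r + 1) ≥ 43(r+1)^3 + 36(r+1).
This completes the induction.
Hence the smallest such n₀ is 16.

n₀ = 16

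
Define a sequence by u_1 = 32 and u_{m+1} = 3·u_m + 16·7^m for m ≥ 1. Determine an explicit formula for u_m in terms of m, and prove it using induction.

u_m = 4·3^(m - 1) + 4·7^m

Computing the first terms: u_1 = 32, u_2 = 208, u_3 = 1408. This suggests u_m = 4·3^(m - 1) + 4·7^m.
Base step (m = 1): the formula gives 32 = 32 = u_1.
Suppose the result is true for m = j, so u_j = 4·3^(j - 1) + 4·7^j.
Then u_{j+1} = 3·u_j + 16·7^j = 3·(4·3^(j - 1) + 4·7^j) + 16·7^j = 4·3^j + 4·7^(j + 1) = 4·3^((j+1) - 1) + 4·7^(j+1),
which is the claimed formula at m = j+1.
Hence, by induction on m, the claim holds for every m ≥ 1.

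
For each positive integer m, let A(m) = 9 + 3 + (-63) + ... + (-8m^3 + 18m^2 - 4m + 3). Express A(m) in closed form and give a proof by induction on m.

A(m) = -m(2m^3 - 2m^2 - 5m - 4)

We claim A(m) = -m(2m^3 - 2m^2 - 5m - 4) for all m ≥ 1.
Base step (m = 1): A(1) = 9, and the closed form gives 9. They agree.
Inductive step: suppose the statement holds for some k ≥ 1, so A(k) = k(-2k^3 + 2k^2 + 5k + 4).
Then A(k+1) = A(k) + (-8k^3 - 6k^2 + 8k + 9) = (k(-2k^3 + 2k^2 + 5k + 4)) + (-8k^3 - 6k^2 + 8k + 9).
Simplifying, A(k+1) = -(k + 1)(2k^3 + 4k^2 - 3k - 9) = -(k+1)(2(k+1)^3 - 2(k+1)^2 - 5(k+1) - 4),
which is the closed form with m = k+1.
By induction, the statement is established for all m ≥ 1.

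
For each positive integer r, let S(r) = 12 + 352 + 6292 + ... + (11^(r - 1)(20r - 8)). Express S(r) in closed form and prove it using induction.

We claim S(r) = 11^r(2r - 1) + 1 for all r ≥ 1.
When r = 1: S(1) = 12, and the closed form gives 12. They agree.
For the inductive step, assume it holds for an arbitrary p ≥ 1, so S(p) = 11^p(2p - 1) + 1.
Then S(p+1) = S(p) + (11^p(20p + 12)) = (11^p(2p - 1) + 1) + (11^p(20p + 12)).
Simplifying, S(p+1) = 22·11^p·p + 11·11^p + 1 = 11^(p+1)(2(p+1) - 1) + 1,
which is the closed form with r = p+1.
Hence, by induction on r, the claim holds for every r ≥ 1.

S(r) = 11^r(2r - 1) + 1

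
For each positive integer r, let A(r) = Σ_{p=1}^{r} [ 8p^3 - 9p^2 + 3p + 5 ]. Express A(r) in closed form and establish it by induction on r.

A(r) = r(2r^3 + r^2 - r + 5)

We claim A(r) = r(2r^3 + r^2 - r + 5) for all r ≥ 1.
When r = 1: A(1) = 7, and the closed form gives 7. They agree.
Inductive step: suppose the statement holds for some p ≥ 1, so A(p) = p(2p^3 + p^2 - p + 5).
Then A(p+1) = A(p) + (8p^3 + 15p^2 + 9p + 7) = (p(2p^3 + p^2 - p + 5)) + (8p^3 + 15p^2 + 9p + 7).
Simplifying, A(p+1) = (p + 1)(2p^3 + 7p^2 + 7p + 7) = (p+1)(2(p+1)^3 + (p+1)^2 - (p+1) + 5),
which is the closed form with r = p+1.
This completes the induction.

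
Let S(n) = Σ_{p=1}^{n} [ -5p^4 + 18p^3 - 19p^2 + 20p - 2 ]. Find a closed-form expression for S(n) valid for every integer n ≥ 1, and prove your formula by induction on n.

We claim S(n) = -n(n^4 - 2n^3 - n^2 - 5n - 5) for all n ≥ 1.
Base step (n = 1): S(1) = 12, and the closed form gives 12. They agree.
Suppose the result is true for n = p, so S(p) = p(-p^4 + 2p^3 + p^2 + 5p + 5).
Then S(p+1) = S(p) + (-5p^4 - 2p^3 + 5p^2 + 16p + 12) = (p(-p^4 + 2p^3 + p^2 + 5p + 5)) + (-5p^4 - 2p^3 + 5p^2 + 16p + 12).
Simplifying, S(p+1) = -(p + 1)(p^4 + 2p^3 - p^2 - 9p - 12) = -(p+1)((p+1)^4 - 2(p+1)^3 - (p+1)^2 - 5(p+1) - 5),
which is the closed form with n = p+1.
Hence, by induction on n, the claim holds for every n ≥ 1.

S(n) = -n(n^4 - 2n^3 - n^2 - 5n - 5)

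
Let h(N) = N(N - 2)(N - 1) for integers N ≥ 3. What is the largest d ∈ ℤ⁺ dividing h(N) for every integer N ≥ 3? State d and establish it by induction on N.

d = 6

Computing the first values: h(3) = 6 and h(4) = 24; gcd(6, 24) = 6, so d ≤ 6.
We prove 6 | N(N - 2)(N - 1) for all N ≥ 3 by induction on N.
For the base case N = 3: h(3) = 6 = 6·(1), so 6 | h(3).
Inductive step: suppose the statement holds for some m ≥ 3, i.e. 6 | h(m). Then
h(m+1) − h(m) = (m-1)·m·(m+1) − (m-2)·(m-1)·m = (m-1)·m·[(m+1) − (m-2)] = 3·(m-1)·m. The product of 2 consecutive integers is divisible by (2)! = 2, so h(m+1) − h(m) is divisible by 3·2 = 6. By the inductive hypothesis 6 | h(m), hence 6 | h(m+1).
Hence, by induction on N, the claim holds for every N ≥ 3.
Therefore the largest such d is 6.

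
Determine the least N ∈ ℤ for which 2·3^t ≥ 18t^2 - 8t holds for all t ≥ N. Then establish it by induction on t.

N = 5

At t = 4: 162 < 256, so the inequality fails and N ≥ 5. We prove 2·3^t ≥ 18t^2 - 8t for all t ≥ 5.
Base step (t = 5): 2·3^t = 486 and 18t^2 - 8t = 410, so 486 ≥ 410.
Inductive step: suppose the statement holds for some i ≥ 5, so 2·3^i ≥ 18i^2 - 8i.
Then 2·3^(i + 1) = 3·(2·3^i) ≥ 3·(18i^2 - 8i).
Also, for i ≥ 5 we have 3·(18i^2 - 8i) ≥ 18(i+1)^2 - 8(i+1), since 3·(18i^2 - 8i) − (18(i+1)^2 - 8(i+1)) = 36i^2 - 52i - 10, which is nonnegative for all i ≥ 5.
Combining, 2·3^(i + 1) ≥ 18(i+1)^2 - 8(i+1).
By the principle of mathematical induction, the result holds for all t ≥ 5.
Hence the smallest such N is 5.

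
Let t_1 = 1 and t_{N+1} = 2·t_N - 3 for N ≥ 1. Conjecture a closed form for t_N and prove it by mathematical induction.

Computing the first terms: t_1 = 1, t_2 = -1, t_3 = -5. This suggests t_N = -2^N + 3.
Base step (N = 1): the formula gives 1 = 1 = t_1.
Inductive step: suppose the statement holds for some i ≥ 1, so t_i = -2^i + 3.
Then t_{i+1} = 2·t_i - 3 = 2·(-2^i + 3) - 3 = -2^(i + 1) + 3,
which is the claimed formula at N = i+1.
This completes the induction.

t_N = -2^N + 3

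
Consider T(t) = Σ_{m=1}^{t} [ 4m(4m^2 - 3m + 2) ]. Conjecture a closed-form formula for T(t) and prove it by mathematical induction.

T(t) = 2t(t + 1)(2t^2 + 1)

We claim T(t) = 2t(t + 1)(2t^2 + 1) for all t ≥ 1.
For the base case t = 1: T(1) = 12, and the closed form gives 12. They agree.
Inductive step: assume the claim holds for t = m, so T(m) = 2m(2m^3 + 2m^2 + m + 1).
Then T(m+1) = T(m) + (16m^3 + 36m^2 + 32m + 12) = (2m(2m^3 + 2m^2 + m + 1)) + (16m^3 + 36m^2 + 32m + 12).
Simplifying, T(m+1) = 2(m + 1)(m + 2)(2m^2 + 4m + 3) = 2(m+1)((m+1) + 1)(2(m+1)^2 + 1),
which is the closed form with t = m+1.
By induction, the statement is established for all t ≥ 1.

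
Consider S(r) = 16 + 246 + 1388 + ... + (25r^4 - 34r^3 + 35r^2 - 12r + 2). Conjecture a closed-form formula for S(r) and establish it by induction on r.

We claim S(r) = r(5r^4 + 4r^3 + 3r^2 + 3r + 1) for all r ≥ 1.
Base step (r = 1): S(1) = 16, and the closed form gives 16. They agree.
Inductive step: suppose the statement holds for some k ≥ 1, so S(k) = k(5k^4 + 4k^3 + 3k^2 + 3k + 1).
Then S(k+1) = S(k) + (25k^4 + 66k^3 + 83k^2 + 56k + 16) = (k(5k^4 + 4k^3 + 3k^2 + 3k + 1)) + (25k^4 + 66k^3 + 83k^2 + 56k + 16).
Simplifying, S(k+1) = (k + 1)(5k^4 + 24k^3 + 45k^2 + 41k + 16) = (k+1)(5(k+1)^4 + 4(k+1)^3 + 3(k+1)^2 + 3(k+1) + 1),
which is the closed form with r = k+1.
By the principle of mathematical induction, the result holds for all r ≥ 1.

S(r) = r(5r^4 + 4r^3 + 3r^2 + 3r + 1)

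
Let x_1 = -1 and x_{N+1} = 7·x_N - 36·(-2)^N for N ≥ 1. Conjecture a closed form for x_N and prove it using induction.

Computing the first terms: x_1 = -1, x_2 = 65, x_3 = 311. This suggests x_N = (-2)^(N + 2) + 7^N.
When N = 1: the formula gives -1 = -1 = x_1.
For the inductive step, assume it holds for an arbitrary k ≥ 1, so x_k = (-2)^(k + 2) + 7^k.
Then x_{k+1} = 7·x_k - 36·(-2)^k = 7·((-2)^(k + 2) + 7^k) - 36·(-2)^k = (-2)^(k + 3) + 7^(k + 1) = (-2)^((k+1) + 2) + 7^(k+1),
which is the claimed formula at N = k+1.
This completes the induction.

x_N = (-2)^(N + 2) + 7^N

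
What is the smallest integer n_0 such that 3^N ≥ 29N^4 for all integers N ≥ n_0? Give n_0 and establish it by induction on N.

n_0 = 13

At N = 12: 531441 < 601344, so the inequality fails and n_0 ≥ 13. We prove 3^N ≥ 29N^4 for all N ≥ 13.
Base step (N = 13): 3^N = 1594323 and 29N^4 = 828269, so 1594323 ≥ 828269.
For the inductive step, assume it holds for an arbitrary k ≥ 13, so 3^k ≥ 29k^4.
Then 3^(k + 1) = 3·(3^k) ≥ 3·(29k^4).
Also, for k ≥ 13 we have 3·(29k^4) ≥ 29(k+1)^4, since 3 ≥ (1 + 1/k)^4 for all k ≥ 13.
Combining, 3^(k + 1) ≥ 29(k+1)^4.
By induction, the statement is established for all N ≥ 13.
Hence the smallest such n_0 is 13.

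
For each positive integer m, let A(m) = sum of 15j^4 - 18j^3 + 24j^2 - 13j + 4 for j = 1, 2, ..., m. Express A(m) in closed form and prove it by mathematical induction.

We claim A(m) = m(3m^2 + 1)(m^2 + m + 1) for all m ≥ 1.
Base step (m = 1): A(1) = 12, and the closed form gives 12. They agree.
Suppose the result is true for m = j, so A(j) = j(3j^4 + 3j^3 + 4j^2 + j + 1).
Then A(j+1) = A(j) + (15j^4 + 42j^3 + 60j^2 + 41j + 12) = (j(3j^4 + 3j^3 + 4j^2 + j + 1)) + (15j^4 + 42j^3 + 60j^2 + 41j + 12).
Simplifying, A(j+1) = (j + 1)(j^2 + 3j + 3)(3j^2 + 6j + 4) = (j+1)(3(j+1)^2 + 1)((j+1)^2 + (j+1) + 1),
which is the closed form with m = j+1.
This completes the induction.

A(m) = m(3m^2 + 1)(m^2 + m + 1)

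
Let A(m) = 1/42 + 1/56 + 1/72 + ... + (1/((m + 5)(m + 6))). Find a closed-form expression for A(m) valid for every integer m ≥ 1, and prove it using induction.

A(m) = m/(6(m + 6))

We claim A(m) = m/(6(m + 6)) for all m ≥ 1.
For the base case m = 1: A(1) = 1/42, and the closed form gives 1/42. They agree.
Suppose the result is true for m = r, so A(r) = r/(6(r + 6)).
Then A(r+1) = A(r) + (1/((r + 6)(r + 7))) = (r/(6(r + 6))) + (1/((r + 6)(r + 7))).
Simplifying, A(r+1) = (r + 1)/(6(r + 7)) = (r+1)/(6((r+1) + 6)),
which is the closed form with m = r+1.
By the principle of mathematical induction, the result holds for all m ≥ 1.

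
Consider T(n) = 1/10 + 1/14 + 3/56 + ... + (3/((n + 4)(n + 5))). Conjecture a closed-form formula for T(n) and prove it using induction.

We claim T(n) = 3n/(5(n + 5)) for all n ≥ 1.
Base case (n = 1): T(1) = 1/10, and the closed form gives 1/10. They agree.
Suppose the result is true for n = k, so T(k) = 3k/(5(k + 5)).
Then T(k+1) = T(k) + (3/((k + 5)(k + 6))) = (3k/(5(k + 5))) + (3/((k + 5)(k + 6))).
Simplifying, T(k+1) = 3(k + 1)/(5(k + 6)) = 3(k+1)/(5((k+1) + 5)),
which is the closed form with n = k+1.
This completes the induction.

T(n) = 3n/(5(n + 5))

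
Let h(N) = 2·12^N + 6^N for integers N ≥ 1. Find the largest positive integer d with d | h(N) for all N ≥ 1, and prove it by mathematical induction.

Computing the first values: h(1) = 30 and h(2) = 324; gcd(30, 324) = 6, so d ≤ 6.
We prove 6 | 2·12^N + 6^N for all N ≥ 1 by induction on N.
Base case (N = 1): h(1) = 30 = 6·(5), so 6 | h(1).
For the inductive step, assume it holds for an arbitrary m ≥ 1, i.e. 6 | h(m). Then
h(m+1) − 12·h(m) = (2·12^(m+1) + 6^(m+1)) − 12·(2·12^m + 6^m) = (1)·6^m·(6 − 12) = (-6)·6^m. Since 6 | h(m) by the inductive hypothesis, 6 | 12·h(m); and 6 | -6 since -6 = 6·-1. Therefore 6 | h(m+1).
By induction, the statement is established for all N ≥ 1.
Therefore the largest such d is 6.

d = 6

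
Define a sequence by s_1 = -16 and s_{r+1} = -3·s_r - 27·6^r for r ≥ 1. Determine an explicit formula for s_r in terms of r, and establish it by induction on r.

Computing the first terms: s_1 = -16, s_2 = -114, s_3 = -630. This suggests s_r = 2(-3)^(r - 1) - 3·6^r.
When r = 1: the formula gives -16 = -16 = s_1.
Inductive step: suppose the statement holds for some i ≥ 1, so s_i = 2(-3)^(i - 1) - 3·6^i.
Then s_{i+1} = -3·s_i - 27·6^i = -3·(2(-3)^(i - 1) - 3·6^i) - 27·6^i = 2(-3)^i - 3·6^(i + 1) = 2(-3)^((i+1) - 1) - 3·6^(i+1),
which is the claimed formula at r = i+1.
By the principle of mathematical induction, the result holds for all r ≥ 1.

s_r = 2(-3)^(r - 1) - 3·6^r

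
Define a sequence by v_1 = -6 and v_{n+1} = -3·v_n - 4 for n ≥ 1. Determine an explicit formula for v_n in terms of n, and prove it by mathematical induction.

v_n = -5(-3)^(n - 1) - 1

Computing the first terms: v_1 = -6, v_2 = 14, v_3 = -46. This suggests v_n = -5(-3)^(n - 1) - 1.
For the base case n = 1: the formula gives -6 = -6 = v_1.
Inductive step: suppose the statement holds for some j ≥ 1, so v_j = -5(-3)^(j - 1) - 1.
Then v_{j+1} = -3·v_j - 4 = -3·(-5(-3)^(j - 1) - 1) - 4 = -5(-3)^j - 1 = -5(-3)^((j+1) - 1) - 1,
which is the claimed formula at n = j+1.
This completes the induction.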